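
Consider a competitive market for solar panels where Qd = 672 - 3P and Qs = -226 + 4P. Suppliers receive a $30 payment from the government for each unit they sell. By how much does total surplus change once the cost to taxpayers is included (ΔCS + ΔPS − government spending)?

Pre-subsidy: 672 - 3P = -226 + 4P gives P* = 898/7, Q* = 2010/7.
With the subsidy, sellers receive Ps = Pb + 30 for each unit, where Pb is the price buyers pay.
Supply in terms of Pb becomes Qs = -226 + 4(Pb + 30) = -106 + 4Pb. Setting this equal to demand: 672 - 3Pb = -106 + 4Pb, so Pb = 778/7.
Sellers receive Ps = 778/7 + 30 = 988/7; Q' = 672 − 3·(778/7) = 2370/7.
ΔCS = ½(2010/7 + 2370/7)(898/7 − 778/7) = 262800/49; ΔPS = ½(2010/7 + 2370/7)(988/7 − 898/7) = 197100/49.
Government spending = 30 × 2370/7 = 71100/7.
Net change = 262800/49 + 197100/49 − 71100/7 = -5400/7. The loss equals the DWL triangle ½·30·360/7.

Net change in total surplus = -5400/7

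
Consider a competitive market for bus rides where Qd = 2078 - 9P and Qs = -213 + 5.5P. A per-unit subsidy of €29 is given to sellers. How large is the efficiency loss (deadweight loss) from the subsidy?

Pre-subsidy: 2078 - 9P = -213 + 5.5P gives P* = 158, Q* = 656.
With the subsidy, sellers receive Ps = Pb + 29 for each unit, where Pb is the price buyers pay.
Supply in terms of Pb becomes Qs = -213 + 5.5(Pb + 29) = -53.5 + 5.5Pb. Setting this equal to demand: 2078 - 9Pb = -53.5 + 5.5Pb, so Pb = 147.
Sellers receive Ps = 147 + 29 = 176; Q' = 2078 − 9·147 = 755.
The subsidy expands output by 755 − 656 = 99 past the efficient level; on those units the gap between marginal cost and willingness to pay runs from 0 up to 29.
DWL = ½ × 29 × 99 = 1435.5.

Deadweight loss = €1435.5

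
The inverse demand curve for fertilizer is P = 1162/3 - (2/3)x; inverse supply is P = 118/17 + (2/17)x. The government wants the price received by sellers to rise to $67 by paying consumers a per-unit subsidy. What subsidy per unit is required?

At a seller price of 67, quantity supplied is -59 + 8.5·67 = 510.5.
Buyers absorb 510.5 only when they pay Pb = 1162/3 − (2/3)·510.5 = 47.
s = Ps − Pb = 67 − 47 = 20.

Required subsidy s = $20 per unit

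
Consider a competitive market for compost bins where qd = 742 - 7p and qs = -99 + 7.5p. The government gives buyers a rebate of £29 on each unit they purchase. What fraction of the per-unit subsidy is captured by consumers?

Consumer share = 15/29

Pre-subsidy: 742 - 7p = -99 + 7.5p gives p* = 58, q* = 336.
With the rebate, buyers effectively pay pb = ps − 29, where ps is the price sellers receive.
Demand in terms of ps becomes qd = 742 − 7(ps − 29) = 945 - 7ps. Setting this equal to supply: 945 - 7ps = -99 + 7.5ps, so ps = 72.
Buyers pay pb = 72 − 29 = 43; q' = -99 + 7.5·72 = 441.
Buyers' price falls by p* − pb = 58 − 43 = 15; sellers' price rises by ps − p* = 72 − 58 = 14.
So consumers capture 15/29 = 15/29 of each unit of subsidy.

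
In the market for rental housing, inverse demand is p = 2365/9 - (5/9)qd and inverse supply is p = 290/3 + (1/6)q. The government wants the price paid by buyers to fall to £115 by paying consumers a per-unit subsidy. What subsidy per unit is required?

At a buyer price of 115, quantity demanded is 473 − 1.8·115 = 266.
Sellers supply 266 only when they receive ps = 290/3 + (1/6)·266 = 141.
s = ps − pb = 141 − 115 = 26.

Required subsidy s = £26 per unit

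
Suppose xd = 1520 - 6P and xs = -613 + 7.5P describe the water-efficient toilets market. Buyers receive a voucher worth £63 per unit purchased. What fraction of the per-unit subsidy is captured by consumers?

Pre-subsidy: 1520 - 6P = -613 + 7.5P gives P* = 158, x* = 572.
With the rebate, buyers effectively pay Pb = Ps − 63, where Ps is the price sellers receive.
Demand in terms of Ps becomes xd = 1520 − 6(Ps − 63) = 1898 - 6Ps. Setting this equal to supply: 1898 - 6Ps = -613 + 7.5Ps, so Ps = 186.
Buyers pay Pb = 186 − 63 = 123; x' = -613 + 7.5·186 = 782.
Buyers' price falls by P* − Pb = 158 − 123 = 35; sellers' price rises by Ps − P* = 186 − 158 = 28.
So consumers capture 35/63 = 5/9 of each unit of subsidy.

Consumer share = 5/9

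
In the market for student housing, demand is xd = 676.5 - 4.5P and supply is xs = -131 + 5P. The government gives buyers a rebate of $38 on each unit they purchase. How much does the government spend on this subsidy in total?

Pre-subsidy: 676.5 - 4.5P = -131 + 5P gives P* = 85, x* = 294.
With the rebate, buyers effectively pay Pb = Ps − 38, where Ps is the price sellers receive.
Demand in terms of Ps becomes xd = 676.5 − 4.5(Ps − 38) = 847.5 - 4.5Ps. Setting this equal to supply: 847.5 - 4.5Ps = -131 + 5Ps, so Ps = 103.
Buyers pay Pb = 103 − 38 = 65; x' = -131 + 5·103 = 384.
Government outlay = subsidy × quantity = 38 × 384 = 14592.

Government cost = $14592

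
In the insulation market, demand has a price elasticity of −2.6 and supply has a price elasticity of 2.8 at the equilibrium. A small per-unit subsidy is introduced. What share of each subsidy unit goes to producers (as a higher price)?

For a small subsidy around the equilibrium, the benefit split depends on the relative slopes, which at a point are proportional to the elasticities.
Buyer share = εs/(εs + |εd|) = 2.8/(2.8 + 2.6) = 14/27; seller share = |εd|/(εs + |εd|) = 13/27.
So producers capture 13/27 of the subsidy.

Producer share = 13/27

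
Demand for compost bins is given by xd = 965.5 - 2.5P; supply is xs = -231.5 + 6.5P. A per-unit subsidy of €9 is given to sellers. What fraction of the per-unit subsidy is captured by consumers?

Pre-subsidy: 965.5 - 2.5P = -231.5 + 6.5P gives P* = 133, x* = 633.
With the subsidy, sellers receive Ps = Pb + 9 for each unit, where Pb is the price buyers pay.
Supply in terms of Pb becomes xs = -231.5 + 6.5(Pb + 9) = -173 + 6.5Pb. Setting this equal to demand: 965.5 - 2.5Pb = -173 + 6.5Pb, so Pb = 126.5.
Sellers receive Ps = 126.5 + 9 = 135.5; x' = 965.5 − 2.5·126.5 = 649.25.
Buyers' price falls by P* − Pb = 133 − 126.5 = 6.5; sellers' price rises by Ps − P* = 135.5 − 133 = 2.5.
So consumers capture 6.5/9 = 13/18 of each unit of subsidy.

Consumer share = 13/18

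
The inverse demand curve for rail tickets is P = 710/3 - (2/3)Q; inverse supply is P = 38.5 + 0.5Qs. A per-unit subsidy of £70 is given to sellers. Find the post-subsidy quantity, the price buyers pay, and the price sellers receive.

Pre-subsidy: 710/3 - (2/3)Q = 38.5 + 0.5Q gives Q* = 1189/7 and P* = 864/7.
With the subsidy, sellers receive Ps = Pb + 70 for each unit, where Pb is the price buyers pay.
On the curves, Pb = 710/3 - (2/3)Q and Ps = 38.5 + 0.5Q; the wedge Ps − Pb = 70 gives 38.5 + 0.5Q − (710/3 - (2/3)Q) = 70, so Q' = 1609/7.
Then Pb = 710/3 − (2/3)·(1609/7) = 584/7 and Ps = 38.5 + 0.5·(1609/7) = 1074/7.

Q' = 1609/7; buyers pay 584/7; sellers receive 1074/7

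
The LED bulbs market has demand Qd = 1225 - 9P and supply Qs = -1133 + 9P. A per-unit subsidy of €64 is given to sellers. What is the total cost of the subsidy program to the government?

Pre-subsidy: 1225 - 9P = -1133 + 9P gives P* = 131, Q* = 46.
With the subsidy, sellers receive Ps = Pb + 64 for each unit, where Pb is the price buyers pay.
Supply in terms of Pb becomes Qs = -1133 + 9(Pb + 64) = -557 + 9Pb. Setting this equal to demand: 1225 - 9Pb = -557 + 9Pb, so Pb = 99.
Sellers receive Ps = 99 + 64 = 163; Q' = 1225 − 9·99 = 334.
Government outlay = subsidy × quantity = 64 × 334 = 21376.

Government cost = €21376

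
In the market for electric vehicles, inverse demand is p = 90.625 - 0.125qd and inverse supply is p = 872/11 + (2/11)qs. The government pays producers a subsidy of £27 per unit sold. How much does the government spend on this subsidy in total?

Government cost = £3375

Pre-subsidy: 90.625 - 0.125q = 872/11 + (2/11)q gives q* = 37 and p* = 86.
With the subsidy, sellers receive ps = pb + 27 for each unit, where pb is the price buyers pay.
On the curves, pb = 90.625 - 0.125q and ps = 872/11 + (2/11)q; the wedge ps − pb = 27 gives 872/11 + (2/11)q − (90.625 - 0.125q) = 27, so q' = 125.
Then pb = 90.625 − 0.125·125 = 75 and ps = 872/11 + (2/11)·125 = 102.
Government outlay = subsidy × quantity = 27 × 125 = 3375.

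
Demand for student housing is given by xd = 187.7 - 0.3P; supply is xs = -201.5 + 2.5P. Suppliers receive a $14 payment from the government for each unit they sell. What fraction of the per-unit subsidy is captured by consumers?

Consumer share = 25/28

Pre-subsidy: 187.7 - 0.3P = -201.5 + 2.5P gives P* = 139, x* = 146.
With the subsidy, sellers receive Ps = Pb + 14 for each unit, where Pb is the price buyers pay.
Supply in terms of Pb becomes xs = -201.5 + 2.5(Pb + 14) = -166.5 + 2.5Pb. Setting this equal to demand: 187.7 - 0.3Pb = -166.5 + 2.5Pb, so Pb = 126.5.
Sellers receive Ps = 126.5 + 14 = 140.5; x' = 187.7 − 0.3·126.5 = 149.75.
Buyers' price falls by P* − Pb = 139 − 126.5 = 12.5; sellers' price rises by Ps − P* = 140.5 − 139 = 1.5.
So consumers capture 12.5/14 = 25/28 of each unit of subsidy.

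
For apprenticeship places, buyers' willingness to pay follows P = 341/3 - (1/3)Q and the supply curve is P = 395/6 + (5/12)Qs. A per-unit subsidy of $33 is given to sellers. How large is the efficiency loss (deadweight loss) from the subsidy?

Deadweight loss = $726

Pre-subsidy: 341/3 - (1/3)Q = 395/6 + (5/12)Q gives Q* = 574/9 and P* = 2495/27.
With the subsidy, sellers receive Ps = Pb + 33 for each unit, where Pb is the price buyers pay.
On the curves, Pb = 341/3 - (1/3)Q and Ps = 395/6 + (5/12)Q; the wedge Ps − Pb = 33 gives 395/6 + (5/12)Q − (341/3 - (1/3)Q) = 33, so Q' = 970/9.
Then Pb = 341/3 − (1/3)·(970/9) = 2099/27 and Ps = 395/6 + (5/12)·(970/9) = 2990/27.
The subsidy expands output by 970/9 − 574/9 = 44 past the efficient level; on those units the gap between marginal cost and willingness to pay runs from 0 up to 33.
DWL = ½ × 33 × 44 = 726.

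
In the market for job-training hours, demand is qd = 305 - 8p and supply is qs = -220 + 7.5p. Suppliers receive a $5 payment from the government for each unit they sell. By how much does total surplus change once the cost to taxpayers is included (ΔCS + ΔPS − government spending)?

Net change in total surplus = -1500/31

Pre-subsidy: 305 - 8p = -220 + 7.5p gives p* = 1050/31, q* = 1055/31.
With the subsidy, sellers receive ps = pb + 5 for each unit, where pb is the price buyers pay.
Supply in terms of pb becomes qs = -220 + 7.5(pb + 5) = -182.5 + 7.5pb. Setting this equal to demand: 305 - 8pb = -182.5 + 7.5pb, so pb = 975/31.
Sellers receive ps = 975/31 + 5 = 1130/31; q' = 305 − 8·(975/31) = 1655/31.
ΔCS = ½(1055/31 + 1655/31)(1050/31 − 975/31) = 101625/961; ΔPS = ½(1055/31 + 1655/31)(1130/31 − 1050/31) = 108400/961.
Government spending = 5 × 1655/31 = 8275/31.
Net change = 101625/961 + 108400/961 − 8275/31 = -1500/31. The loss equals the DWL triangle ½·5·600/31.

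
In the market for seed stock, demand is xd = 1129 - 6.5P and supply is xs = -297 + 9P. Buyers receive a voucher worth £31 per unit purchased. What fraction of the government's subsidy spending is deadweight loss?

Pre-subsidy: 1129 - 6.5P = -297 + 9P gives P* = 92, x* = 531.
With the rebate, buyers effectively pay Pb = Ps − 31, where Ps is the price sellers receive.
Demand in terms of Ps becomes xd = 1129 − 6.5(Ps − 31) = 1330.5 - 6.5Ps. Setting this equal to supply: 1330.5 - 6.5Ps = -297 + 9Ps, so Ps = 105.
Buyers pay Pb = 105 − 31 = 74; x' = -297 + 9·105 = 648.
ΔCS = ½(531 + 648)(92 − 74) = 10611; ΔPS = ½(531 + 648)(105 − 92) = 7663.5.
Government spending = 31 × 648 = 20088.
DWL = ½ × 31 × (648 − 531) = 1813.5; fraction = 1813.5 / 20088 = 13/144.

DWL / government spending = 13/144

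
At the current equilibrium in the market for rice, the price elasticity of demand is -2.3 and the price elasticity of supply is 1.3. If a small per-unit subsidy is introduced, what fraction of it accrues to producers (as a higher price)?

For a small subsidy around the equilibrium, the benefit split depends on the relative slopes, which at a point are proportional to the elasticities.
Buyer share = εs/(εs + |εd|) = 1.3/(1.3 + 2.3) = 13/36; seller share = |εd|/(εs + |εd|) = 23/36.
So producers capture 23/36 of the subsidy.

Producer share = 23/36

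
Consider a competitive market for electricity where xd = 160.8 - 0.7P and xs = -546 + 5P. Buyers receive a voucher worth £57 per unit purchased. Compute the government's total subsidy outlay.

Pre-subsidy: 160.8 - 0.7P = -546 + 5P gives P* = 124, x* = 74.
With the rebate, buyers effectively pay Pb = Ps − 57, where Ps is the price sellers receive.
Demand in terms of Ps becomes xd = 160.8 − 0.7(Ps − 57) = 200.7 - 0.7Ps. Setting this equal to supply: 200.7 - 0.7Ps = -546 + 5Ps, so Ps = 131.
Buyers pay Pb = 131 − 57 = 74; x' = -546 + 5·131 = 109.
Government outlay = subsidy × quantity = 57 × 109 = 6213.

Government cost = £6213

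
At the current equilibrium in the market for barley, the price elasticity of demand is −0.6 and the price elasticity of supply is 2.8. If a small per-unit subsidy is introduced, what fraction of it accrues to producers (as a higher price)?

Producer share = 3/17

For a small subsidy around the equilibrium, the benefit split depends on the relative slopes, which at a point are proportional to the elasticities.
Buyer share = εs/(εs + |εd|) = 2.8/(2.8 + 0.6) = 14/17; seller share = |εd|/(εs + |εd|) = 3/17.
So producers capture 3/17 of the subsidy.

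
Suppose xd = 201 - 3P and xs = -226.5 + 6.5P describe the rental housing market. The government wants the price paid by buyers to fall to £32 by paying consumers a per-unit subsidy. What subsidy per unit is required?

Required subsidy s = £19 per unit

At a buyer price of 32, quantity demanded is 201 − 3·32 = 105.
Sellers supply 105 only when they receive Ps with -226.5 + 6.5·Ps = 105, i.e. Ps = 51.
s = Ps − Pb = 51 − 32 = 19.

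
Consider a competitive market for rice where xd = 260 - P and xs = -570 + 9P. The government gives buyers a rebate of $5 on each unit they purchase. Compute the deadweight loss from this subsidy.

Deadweight loss = $11.25

Pre-subsidy: 260 - P = -570 + 9P gives P* = 83, x* = 177.
With the rebate, buyers effectively pay Pb = Ps − 5, where Ps is the price sellers receive.
Demand in terms of Ps becomes xd = 260 − 1(Ps − 5) = 265 - Ps. Setting this equal to supply: 265 - Ps = -570 + 9Ps, so Ps = 83.5.
Buyers pay Pb = 83.5 − 5 = 78.5; x' = -570 + 9·83.5 = 181.5.
The subsidy expands output by 181.5 − 177 = 4.5 past the efficient level; on those units the gap between marginal cost and willingness to pay runs from 0 up to 5.
DWL = ½ × 5 × 4.5 = 11.25.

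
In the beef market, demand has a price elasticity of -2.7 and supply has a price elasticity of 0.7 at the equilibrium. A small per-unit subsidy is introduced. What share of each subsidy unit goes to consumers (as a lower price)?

For a small subsidy around the equilibrium, the benefit split depends on the relative slopes, which at a point are proportional to the elasticities.
Buyer share = εs/(εs + |εd|) = 0.7/(0.7 + 2.7) = 7/34; seller share = |εd|/(εs + |εd|) = 27/34.

Consumer share = 7/34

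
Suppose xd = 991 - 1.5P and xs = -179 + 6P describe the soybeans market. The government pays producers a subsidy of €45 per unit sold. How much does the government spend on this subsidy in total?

Government cost = €36495

Pre-subsidy: 991 - 1.5P = -179 + 6P gives P* = 156, x* = 757.
With the subsidy, sellers receive Ps = Pb + 45 for each unit, where Pb is the price buyers pay.
Supply in terms of Pb becomes xs = -179 + 6(Pb + 45) = 91 + 6Pb. Setting this equal to demand: 991 - 1.5Pb = 91 + 6Pb, so Pb = 120.
Sellers receive Ps = 120 + 45 = 165; x' = 991 − 1.5·120 = 811.
Government outlay = subsidy × quantity = 45 × 811 = 36495.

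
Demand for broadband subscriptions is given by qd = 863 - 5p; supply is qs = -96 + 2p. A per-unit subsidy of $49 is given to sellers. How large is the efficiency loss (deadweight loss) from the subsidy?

Pre-subsidy: 863 - 5p = -96 + 2p gives p* = 137, q* = 178.
With the subsidy, sellers receive ps = pb + 49 for each unit, where pb is the price buyers pay.
Supply in terms of pb becomes qs = -96 + 2(pb + 49) = 2 + 2pb. Setting this equal to demand: 863 - 5pb = 2 + 2pb, so pb = 123.
Sellers receive ps = 123 + 49 = 172; q' = 863 − 5·123 = 248.
The subsidy expands output by 248 − 178 = 70 past the efficient level; on those units the gap between marginal cost and willingness to pay runs from 0 up to 49.
DWL = ½ × 49 × 70 = 1715.

Deadweight loss = $1715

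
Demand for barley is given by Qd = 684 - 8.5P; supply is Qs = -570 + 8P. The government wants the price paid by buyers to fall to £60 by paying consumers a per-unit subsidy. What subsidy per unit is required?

Required subsidy s = £33 per unit

At a buyer price of 60, quantity demanded is 684 − 8.5·60 = 174.
Sellers supply 174 only when they receive Ps with -570 + 8·Ps = 174, i.e. Ps = 93.
s = Ps − Pb = 93 − 60 = 33.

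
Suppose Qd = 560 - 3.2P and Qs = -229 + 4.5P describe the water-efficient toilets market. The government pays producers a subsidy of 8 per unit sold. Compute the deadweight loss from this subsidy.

Deadweight loss = 4608/77

Pre-subsidy: 560 - 3.2P = -229 + 4.5P gives P* = 7890/77, Q* = 17872/77.
With the subsidy, sellers receive Ps = Pb + 8 for each unit, where Pb is the price buyers pay.
Supply in terms of Pb becomes Qs = -229 + 4.5(Pb + 8) = -193 + 4.5Pb. Setting this equal to demand: 560 - 3.2Pb = -193 + 4.5Pb, so Pb = 7530/77.
Sellers receive Ps = 7530/77 + 8 = 8146/77; Q' = 560 − 3.2·(7530/77) = 19024/77.
The subsidy expands output by 19024/77 − 17872/77 = 1152/77 past the efficient level; on those units the gap between marginal cost and willingness to pay runs from 0 up to 8.
DWL = ½ × 8 × 1152/77 = 4608/77.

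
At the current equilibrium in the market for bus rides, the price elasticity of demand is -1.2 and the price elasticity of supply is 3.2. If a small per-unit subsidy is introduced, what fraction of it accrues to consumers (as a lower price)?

For a small subsidy around the equilibrium, the benefit split depends on the relative slopes, which at a point are proportional to the elasticities.
Buyer share = εs/(εs + |εd|) = 3.2/(3.2 + 1.2) = 8/11; seller share = |εd|/(εs + |εd|) = 3/11.

Consumer share = 8/11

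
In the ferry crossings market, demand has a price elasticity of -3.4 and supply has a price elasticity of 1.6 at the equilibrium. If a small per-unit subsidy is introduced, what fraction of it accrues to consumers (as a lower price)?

For a small subsidy around the equilibrium, the benefit split depends on the relative slopes, which at a point are proportional to the elasticities.
Buyer share = εs/(εs + |εd|) = 1.6/(1.6 + 3.4) = 0.32; seller share = |εd|/(εs + |εd|) = 0.68.

Consumer share = 0.32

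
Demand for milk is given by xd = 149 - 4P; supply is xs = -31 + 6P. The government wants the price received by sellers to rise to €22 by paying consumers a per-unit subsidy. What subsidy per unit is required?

At a seller price of 22, quantity supplied is -31 + 6·22 = 101.
Buyers absorb 101 only when they pay Pb with 149 − 4·Pb = 101, i.e. Pb = 12.
s = Ps − Pb = 22 − 12 = 10.

Required subsidy s = €10 per unit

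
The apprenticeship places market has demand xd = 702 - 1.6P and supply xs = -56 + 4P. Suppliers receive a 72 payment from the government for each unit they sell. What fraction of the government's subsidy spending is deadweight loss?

Pre-subsidy: 702 - 1.6P = -56 + 4P gives P* = 1895/14, x* = 3398/7.
With the subsidy, sellers receive Ps = Pb + 72 for each unit, where Pb is the price buyers pay.
Supply in terms of Pb becomes xs = -56 + 4(Pb + 72) = 232 + 4Pb. Setting this equal to demand: 702 - 1.6Pb = 232 + 4Pb, so Pb = 1175/14.
Sellers receive Ps = 1175/14 + 72 = 2183/14; x' = 702 − 1.6·(1175/14) = 3974/7.
ΔCS = ½(3398/7 + 3974/7)(1895/14 − 1175/14) = 1326960/49; ΔPS = ½(3398/7 + 3974/7)(2183/14 − 1895/14) = 530784/49.
Government spending = 72 × 3974/7 = 286128/7.
DWL = ½ × 72 × (3974/7 − 3398/7) = 20736/7; fraction = (20736/7) / (286128/7) = 144/1987.

DWL / government spending = 144/1987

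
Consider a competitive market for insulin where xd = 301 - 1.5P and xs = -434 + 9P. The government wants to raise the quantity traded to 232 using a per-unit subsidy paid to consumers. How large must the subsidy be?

Required subsidy s = 28 per unit

At x = 232, invert demand for the buyer price: Pb = (301 − 232)/1.5 = 46; invert supply for the seller price: Ps = (232 − (-434))/9 = 74.
The subsidy must fill the gap: s = Ps − Pb = 74 − 46 = 28.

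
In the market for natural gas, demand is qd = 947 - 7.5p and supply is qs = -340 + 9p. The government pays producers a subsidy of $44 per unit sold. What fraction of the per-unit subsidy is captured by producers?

Producer share = 5/11

Pre-subsidy: 947 - 7.5p = -340 + 9p gives p* = 78, q* = 362.
With the subsidy, sellers receive ps = pb + 44 for each unit, where pb is the price buyers pay.
Supply in terms of pb becomes qs = -340 + 9(pb + 44) = 56 + 9pb. Setting this equal to demand: 947 - 7.5pb = 56 + 9pb, so pb = 54.
Sellers receive ps = 54 + 44 = 98; q' = 947 − 7.5·54 = 542.
Buyers' price falls by p* − pb = 78 − 54 = 24; sellers' price rises by ps − p* = 98 − 78 = 20.
So producers capture 20/44 = 5/11 of each unit of subsidy.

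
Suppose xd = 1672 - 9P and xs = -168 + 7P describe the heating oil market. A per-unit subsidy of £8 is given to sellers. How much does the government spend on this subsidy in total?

Pre-subsidy: 1672 - 9P = -168 + 7P gives P* = 115, x* = 637.
With the subsidy, sellers receive Ps = Pb + 8 for each unit, where Pb is the price buyers pay.
Supply in terms of Pb becomes xs = -168 + 7(Pb + 8) = -112 + 7Pb. Setting this equal to demand: 1672 - 9Pb = -112 + 7Pb, so Pb = 111.5.
Sellers receive Ps = 111.5 + 8 = 119.5; x' = 1672 − 9·111.5 = 668.5.
Government outlay = subsidy × quantity = 8 × 668.5 = 5348.

Government cost = £5348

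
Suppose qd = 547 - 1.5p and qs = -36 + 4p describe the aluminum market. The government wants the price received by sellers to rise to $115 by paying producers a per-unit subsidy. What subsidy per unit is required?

At a seller price of 115, quantity supplied is -36 + 4·115 = 424.
Buyers absorb 424 only when they pay pb with 547 − 1.5·pb = 424, i.e. pb = 82.
s = ps − pb = 115 − 82 = 33.

Required subsidy s = $33 per unit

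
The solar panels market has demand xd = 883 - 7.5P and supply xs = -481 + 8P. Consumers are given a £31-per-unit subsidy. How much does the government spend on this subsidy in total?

Pre-subsidy: 883 - 7.5P = -481 + 8P gives P* = 88, x* = 223.
With the rebate, buyers effectively pay Pb = Ps − 31, where Ps is the price sellers receive.
Demand in terms of Ps becomes xd = 883 − 7.5(Ps − 31) = 1115.5 - 7.5Ps. Setting this equal to supply: 1115.5 - 7.5Ps = -481 + 8Ps, so Ps = 103.
Buyers pay Pb = 103 − 31 = 72; x' = -481 + 8·103 = 343.
Government outlay = subsidy × quantity = 31 × 343 = 10633.

Government cost = £10633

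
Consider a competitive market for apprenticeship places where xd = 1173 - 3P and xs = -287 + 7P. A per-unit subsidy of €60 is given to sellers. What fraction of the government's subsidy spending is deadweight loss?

DWL / government spending = 3/41

Pre-subsidy: 1173 - 3P = -287 + 7P gives P* = 146, x* = 735.
With the subsidy, sellers receive Ps = Pb + 60 for each unit, where Pb is the price buyers pay.
Supply in terms of Pb becomes xs = -287 + 7(Pb + 60) = 133 + 7Pb. Setting this equal to demand: 1173 - 3Pb = 133 + 7Pb, so Pb = 104.
Sellers receive Ps = 104 + 60 = 164; x' = 1173 − 3·104 = 861.
ΔCS = ½(735 + 861)(146 − 104) = 33516; ΔPS = ½(735 + 861)(164 − 146) = 14364.
Government spending = 60 × 861 = 51660.
DWL = ½ × 60 × (861 − 735) = 3780; fraction = 3780 / 51660 = 3/41.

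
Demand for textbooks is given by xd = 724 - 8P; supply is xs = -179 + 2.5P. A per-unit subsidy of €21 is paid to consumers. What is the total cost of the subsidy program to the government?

Government cost = €1596

Pre-subsidy: 724 - 8P = -179 + 2.5P gives P* = 86, x* = 36.
With the rebate, buyers effectively pay Pb = Ps − 21, where Ps is the price sellers receive.
Demand in terms of Ps becomes xd = 724 − 8(Ps − 21) = 892 - 8Ps. Setting this equal to supply: 892 - 8Ps = -179 + 2.5Ps, so Ps = 102.
Buyers pay Pb = 102 − 21 = 81; x' = -179 + 2.5·102 = 76.
Government outlay = subsidy × quantity = 21 × 76 = 1596.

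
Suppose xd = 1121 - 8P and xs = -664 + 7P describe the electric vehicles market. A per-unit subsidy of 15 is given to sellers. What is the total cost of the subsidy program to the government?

Pre-subsidy: 1121 - 8P = -664 + 7P gives P* = 119, x* = 169.
With the subsidy, sellers receive Ps = Pb + 15 for each unit, where Pb is the price buyers pay.
Supply in terms of Pb becomes xs = -664 + 7(Pb + 15) = -559 + 7Pb. Setting this equal to demand: 1121 - 8Pb = -559 + 7Pb, so Pb = 112.
Sellers receive Ps = 112 + 15 = 127; x' = 1121 − 8·112 = 225.
Government outlay = subsidy × quantity = 15 × 225 = 3375.

Government cost = 3375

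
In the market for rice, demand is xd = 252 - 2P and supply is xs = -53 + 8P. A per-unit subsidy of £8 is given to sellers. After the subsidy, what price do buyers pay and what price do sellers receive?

Pre-subsidy: 252 - 2P = -53 + 8P gives P* = 30.5, x* = 191.
With the subsidy, sellers receive Ps = Pb + 8 for each unit, where Pb is the price buyers pay.
Supply in terms of Pb becomes xs = -53 + 8(Pb + 8) = 11 + 8Pb. Setting this equal to demand: 252 - 2Pb = 11 + 8Pb, so Pb = 24.1.
Sellers receive Ps = 24.1 + 8 = 32.1; x' = 252 − 2·24.1 = 203.8.

Buyers pay £24.1; sellers receive £32.1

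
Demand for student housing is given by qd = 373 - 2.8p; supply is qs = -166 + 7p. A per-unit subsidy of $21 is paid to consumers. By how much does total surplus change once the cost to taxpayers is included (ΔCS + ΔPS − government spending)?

Pre-subsidy: 373 - 2.8p = -166 + 7p gives p* = 55, q* = 219.
With the rebate, buyers effectively pay pb = ps − 21, where ps is the price sellers receive.
Demand in terms of ps becomes qd = 373 − 2.8(ps − 21) = 431.8 - 2.8ps. Setting this equal to supply: 431.8 - 2.8ps = -166 + 7ps, so ps = 61.
Buyers pay pb = 61 − 21 = 40; q' = -166 + 7·61 = 261.
ΔCS = ½(219 + 261)(55 − 40) = 3600; ΔPS = ½(219 + 261)(61 − 55) = 1440.
Government spending = 21 × 261 = 5481.
Net change = 3600 + 1440 − 5481 = -441. The loss equals the DWL triangle ½·21·42.

Net change in total surplus = -$441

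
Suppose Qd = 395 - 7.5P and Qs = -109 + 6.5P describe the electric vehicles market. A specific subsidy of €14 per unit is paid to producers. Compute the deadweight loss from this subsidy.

Deadweight loss = €341.25

Pre-subsidy: 395 - 7.5P = -109 + 6.5P gives P* = 36, Q* = 125.
With the subsidy, sellers receive Ps = Pb + 14 for each unit, where Pb is the price buyers pay.
Supply in terms of Pb becomes Qs = -109 + 6.5(Pb + 14) = -18 + 6.5Pb. Setting this equal to demand: 395 - 7.5Pb = -18 + 6.5Pb, so Pb = 29.5.
Sellers receive Ps = 29.5 + 14 = 43.5; Q' = 395 − 7.5·29.5 = 173.75.
The subsidy expands output by 173.75 − 125 = 48.75 past the efficient level; on those units the gap between marginal cost and willingness to pay runs from 0 up to 14.
DWL = ½ × 14 × 48.75 = 341.25.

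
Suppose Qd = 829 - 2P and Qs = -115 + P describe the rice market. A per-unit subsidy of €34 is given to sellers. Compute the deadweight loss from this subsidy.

Deadweight loss = 1156/3

Pre-subsidy: 829 - 2P = -115 + P gives P* = 944/3, Q* = 599/3.
With the subsidy, sellers receive Ps = Pb + 34 for each unit, where Pb is the price buyers pay.
Supply in terms of Pb becomes Qs = -115 + 1(Pb + 34) = -81 + Pb. Setting this equal to demand: 829 - 2Pb = -81 + Pb, so Pb = 910/3.
Sellers receive Ps = 910/3 + 34 = 1012/3; Q' = 829 − 2·(910/3) = 667/3.
The subsidy expands output by 667/3 − 599/3 = 68/3 past the efficient level; on those units the gap between marginal cost and willingness to pay runs from 0 up to 34.
DWL = ½ × 34 × 68/3 = 1156/3.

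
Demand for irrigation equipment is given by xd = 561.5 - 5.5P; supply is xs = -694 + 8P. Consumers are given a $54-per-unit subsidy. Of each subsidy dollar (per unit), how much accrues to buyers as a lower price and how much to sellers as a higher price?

Pre-subsidy: 561.5 - 5.5P = -694 + 8P gives P* = 93, x* = 50.
With the rebate, buyers effectively pay Pb = Ps − 54, where Ps is the price sellers receive.
Demand in terms of Ps becomes xd = 561.5 − 5.5(Ps − 54) = 858.5 - 5.5Ps. Setting this equal to supply: 858.5 - 5.5Ps = -694 + 8Ps, so Ps = 115.
Buyers pay Pb = 115 − 54 = 61; x' = -694 + 8·115 = 226.
Buyers' price falls by P* − Pb = 93 − 61 = 32; sellers' price rises by Ps − P* = 115 − 93 = 22.

Buyers gain $32 per unit; sellers gain $22 per unit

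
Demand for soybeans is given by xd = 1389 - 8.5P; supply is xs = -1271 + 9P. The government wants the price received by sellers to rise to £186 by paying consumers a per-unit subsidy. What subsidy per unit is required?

At a seller price of 186, quantity supplied is -1271 + 9·186 = 403.
Buyers absorb 403 only when they pay Pb with 1389 − 8.5·Pb = 403, i.e. Pb = 116.
s = Ps − Pb = 186 − 116 = 70.

Required subsidy s = £70 per unit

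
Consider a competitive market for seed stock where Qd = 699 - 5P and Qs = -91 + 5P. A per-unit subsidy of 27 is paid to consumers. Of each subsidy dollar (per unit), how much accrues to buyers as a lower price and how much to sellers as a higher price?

Pre-subsidy: 699 - 5P = -91 + 5P gives P* = 79, Q* = 304.
With the rebate, buyers effectively pay Pb = Ps − 27, where Ps is the price sellers receive.
Demand in terms of Ps becomes Qd = 699 − 5(Ps − 27) = 834 - 5Ps. Setting this equal to supply: 834 - 5Ps = -91 + 5Ps, so Ps = 92.5.
Buyers pay Pb = 92.5 − 27 = 65.5; Q' = -91 + 5·92.5 = 371.5.
Buyers' price falls by P* − Pb = 79 − 65.5 = 13.5; sellers' price rises by Ps − P* = 92.5 − 79 = 13.5.

Buyers gain 13.5 per unit; sellers gain 13.5 per unit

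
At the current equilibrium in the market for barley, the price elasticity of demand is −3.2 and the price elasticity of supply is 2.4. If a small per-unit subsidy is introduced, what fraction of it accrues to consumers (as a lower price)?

Consumer share = 3/7

For a small subsidy around the equilibrium, the benefit split depends on the relative slopes, which at a point are proportional to the elasticities.
Buyer share = εs/(εs + |εd|) = 2.4/(2.4 + 3.2) = 3/7; seller share = |εd|/(εs + |εd|) = 4/7.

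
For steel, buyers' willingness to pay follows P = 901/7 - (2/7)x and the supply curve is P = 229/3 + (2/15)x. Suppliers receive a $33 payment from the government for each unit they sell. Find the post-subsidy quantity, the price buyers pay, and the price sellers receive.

Pre-subsidy: 901/7 - (2/7)x = 229/3 + (2/15)x gives x* = 125 and P* = 93.
With the subsidy, sellers receive Ps = Pb + 33 for each unit, where Pb is the price buyers pay.
On the curves, Pb = 901/7 - (2/7)x and Ps = 229/3 + (2/15)x; the wedge Ps − Pb = 33 gives 229/3 + (2/15)x − (901/7 - (2/7)x) = 33, so x' = 203.75.
Then Pb = 901/7 − (2/7)·203.75 = 70.5 and Ps = 229/3 + (2/15)·203.75 = 103.5.

x' = 203.75; buyers pay $70.5; sellers receive $103.5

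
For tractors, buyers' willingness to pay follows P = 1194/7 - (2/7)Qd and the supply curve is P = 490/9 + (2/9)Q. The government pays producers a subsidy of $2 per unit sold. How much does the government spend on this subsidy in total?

Government cost = $465.125

Pre-subsidy: 1194/7 - (2/7)Q = 490/9 + (2/9)Q gives Q* = 228.625 and P* = 105.25.
With the subsidy, sellers receive Ps = Pb + 2 for each unit, where Pb is the price buyers pay.
On the curves, Pb = 1194/7 - (2/7)Q and Ps = 490/9 + (2/9)Q; the wedge Ps − Pb = 2 gives 490/9 + (2/9)Q − (1194/7 - (2/7)Q) = 2, so Q' = 232.5625.
Then Pb = 1194/7 − (2/7)·232.5625 = 104.125 and Ps = 490/9 + (2/9)·232.5625 = 106.125.
Government outlay = subsidy × quantity = 2 × 232.5625 = 465.125.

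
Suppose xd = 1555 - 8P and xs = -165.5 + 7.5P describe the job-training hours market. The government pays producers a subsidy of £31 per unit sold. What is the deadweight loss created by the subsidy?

Deadweight loss = £1860

Pre-subsidy: 1555 - 8P = -165.5 + 7.5P gives P* = 111, x* = 667.
With the subsidy, sellers receive Ps = Pb + 31 for each unit, where Pb is the price buyers pay.
Supply in terms of Pb becomes xs = -165.5 + 7.5(Pb + 31) = 67 + 7.5Pb. Setting this equal to demand: 1555 - 8Pb = 67 + 7.5Pb, so Pb = 96.
Sellers receive Ps = 96 + 31 = 127; x' = 1555 − 8·96 = 787.
The subsidy expands output by 787 − 667 = 120 past the efficient level; on those units the gap between marginal cost and willingness to pay runs from 0 up to 31.
DWL = ½ × 31 × 120 = 1860.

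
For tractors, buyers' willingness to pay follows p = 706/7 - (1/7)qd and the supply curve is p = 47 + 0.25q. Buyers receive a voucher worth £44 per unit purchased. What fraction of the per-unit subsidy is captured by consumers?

Consumer share = 4/11

Pre-subsidy: 706/7 - (1/7)q = 47 + 0.25q gives q* = 1508/11 and p* = 894/11.
With the rebate, buyers effectively pay pb = ps − 44, where ps is the price sellers receive.
On the curves, pb = 706/7 - (1/7)q and ps = 47 + 0.25q; the wedge ps − pb = 44 gives 47 + 0.25q − (706/7 - (1/7)q) = 44, so q' = 2740/11.
Then pb = 706/7 − (1/7)·(2740/11) = 718/11 and ps = 47 + 0.25·(2740/11) = 1202/11.
Buyers' price falls by p* − pb = 894/11 − 718/11 = 16; sellers' price rises by ps − p* = 1202/11 − 894/11 = 28.
So consumers capture 16/44 = 4/11 of each unit of subsidy.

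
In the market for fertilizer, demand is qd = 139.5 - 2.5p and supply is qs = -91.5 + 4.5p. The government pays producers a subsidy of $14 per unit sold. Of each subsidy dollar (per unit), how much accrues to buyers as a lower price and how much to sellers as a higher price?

Buyers gain $9 per unit; sellers gain $5 per unit

Pre-subsidy: 139.5 - 2.5p = -91.5 + 4.5p gives p* = 33, q* = 57.
With the subsidy, sellers receive ps = pb + 14 for each unit, where pb is the price buyers pay.
Supply in terms of pb becomes qs = -91.5 + 4.5(pb + 14) = -28.5 + 4.5pb. Setting this equal to demand: 139.5 - 2.5pb = -28.5 + 4.5pb, so pb = 24.
Sellers receive ps = 24 + 14 = 38; q' = 139.5 − 2.5·24 = 79.5.
Buyers' price falls by p* − pb = 33 − 24 = 9; sellers' price rises by ps − p* = 38 − 33 = 5.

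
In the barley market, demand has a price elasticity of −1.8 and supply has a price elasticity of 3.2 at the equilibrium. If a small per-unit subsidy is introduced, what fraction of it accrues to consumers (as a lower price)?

For a small subsidy around the equilibrium, the benefit split depends on the relative slopes, which at a point are proportional to the elasticities.
Buyer share = εs/(εs + |εd|) = 3.2/(3.2 + 1.8) = 0.64; seller share = |εd|/(εs + |εd|) = 0.36.

Consumer share = 0.64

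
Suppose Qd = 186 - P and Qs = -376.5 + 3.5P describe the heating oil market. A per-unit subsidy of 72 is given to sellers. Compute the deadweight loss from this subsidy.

Deadweight loss = 2016

Pre-subsidy: 186 - P = -376.5 + 3.5P gives P* = 125, Q* = 61.
With the subsidy, sellers receive Ps = Pb + 72 for each unit, where Pb is the price buyers pay.
Supply in terms of Pb becomes Qs = -376.5 + 3.5(Pb + 72) = -124.5 + 3.5Pb. Setting this equal to demand: 186 - Pb = -124.5 + 3.5Pb, so Pb = 69.
Sellers receive Ps = 69 + 72 = 141; Q' = 186 − 1·69 = 117.
The subsidy expands output by 117 − 61 = 56 past the efficient level; on those units the gap between marginal cost and willingness to pay runs from 0 up to 72.
DWL = ½ × 72 × 56 = 2016.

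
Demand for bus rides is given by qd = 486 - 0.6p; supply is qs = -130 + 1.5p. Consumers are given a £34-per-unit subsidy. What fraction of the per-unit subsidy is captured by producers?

Pre-subsidy: 486 - 0.6p = -130 + 1.5p gives p* = 880/3, q* = 310.
With the rebate, buyers effectively pay pb = ps − 34, where ps is the price sellers receive.
Demand in terms of ps becomes qd = 486 − 0.6(ps − 34) = 506.4 - 0.6ps. Setting this equal to supply: 506.4 - 0.6ps = -130 + 1.5ps, so ps = 6364/21.
Buyers pay pb = 6364/21 − 34 = 5650/21; q' = -130 + 1.5·(6364/21) = 2272/7.
Buyers' price falls by p* − pb = 880/3 − 5650/21 = 170/7; sellers' price rises by ps − p* = 6364/21 − 880/3 = 68/7.
So producers capture (68/7)/34 = 2/7 of each unit of subsidy.

Producer share = 2/7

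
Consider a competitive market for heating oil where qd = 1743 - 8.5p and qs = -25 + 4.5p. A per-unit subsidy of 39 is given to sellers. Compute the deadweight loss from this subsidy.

Pre-subsidy: 1743 - 8.5p = -25 + 4.5p gives p* = 136, q* = 587.
With the subsidy, sellers receive ps = pb + 39 for each unit, where pb is the price buyers pay.
Supply in terms of pb becomes qs = -25 + 4.5(pb + 39) = 150.5 + 4.5pb. Setting this equal to demand: 1743 - 8.5pb = 150.5 + 4.5pb, so pb = 122.5.
Sellers receive ps = 122.5 + 39 = 161.5; q' = 1743 − 8.5·122.5 = 701.75.
The subsidy expands output by 701.75 − 587 = 114.75 past the efficient level; on those units the gap between marginal cost and willingness to pay runs from 0 up to 39.
DWL = ½ × 39 × 114.75 = 2237.625.

Deadweight loss = 2237.625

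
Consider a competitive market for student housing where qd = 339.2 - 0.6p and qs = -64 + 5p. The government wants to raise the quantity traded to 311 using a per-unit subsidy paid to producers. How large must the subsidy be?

At q = 311, invert demand for the buyer price: pb = (339.2 − 311)/0.6 = 47; invert supply for the seller price: ps = (311 − (-64))/5 = 75.
The subsidy must fill the gap: s = ps − pb = 75 − 47 = 28.

Required subsidy s = 28 per unit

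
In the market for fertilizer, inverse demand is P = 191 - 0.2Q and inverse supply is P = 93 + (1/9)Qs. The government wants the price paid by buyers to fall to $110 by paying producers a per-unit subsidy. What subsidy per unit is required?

Required subsidy s = $28 per unit

At a buyer price of 110, quantity demanded is 955 − 5·110 = 405.
Sellers supply 405 only when they receive Ps = 93 + (1/9)·405 = 138.
s = Ps − Pb = 138 − 110 = 28.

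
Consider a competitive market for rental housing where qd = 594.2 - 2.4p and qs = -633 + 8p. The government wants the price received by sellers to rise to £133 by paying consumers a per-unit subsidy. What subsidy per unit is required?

Required subsidy s = £65 per unit

At a seller price of 133, quantity supplied is -633 + 8·133 = 431.
Buyers absorb 431 only when they pay pb with 594.2 − 2.4·pb = 431, i.e. pb = 68.
s = ps − pb = 133 − 68 = 65.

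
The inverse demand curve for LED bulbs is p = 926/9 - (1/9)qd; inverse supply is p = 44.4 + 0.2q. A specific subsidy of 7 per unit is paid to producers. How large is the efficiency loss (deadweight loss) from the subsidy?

Deadweight loss = 78.75

Pre-subsidy: 926/9 - (1/9)q = 44.4 + 0.2q gives q* = 188 and p* = 82.
With the subsidy, sellers receive ps = pb + 7 for each unit, where pb is the price buyers pay.
On the curves, pb = 926/9 - (1/9)q and ps = 44.4 + 0.2q; the wedge ps − pb = 7 gives 44.4 + 0.2q − (926/9 - (1/9)q) = 7, so q' = 210.5.
Then pb = 926/9 − (1/9)·210.5 = 79.5 and ps = 44.4 + 0.2·210.5 = 86.5.
The subsidy expands output by 210.5 − 188 = 22.5 past the efficient level; on those units the gap between marginal cost and willingness to pay runs from 0 up to 7.
DWL = ½ × 7 × 22.5 = 78.75.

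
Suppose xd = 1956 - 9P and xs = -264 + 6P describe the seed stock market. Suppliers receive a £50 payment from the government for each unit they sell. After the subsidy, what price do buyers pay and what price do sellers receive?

Pre-subsidy: 1956 - 9P = -264 + 6P gives P* = 148, x* = 624.
With the subsidy, sellers receive Ps = Pb + 50 for each unit, where Pb is the price buyers pay.
Supply in terms of Pb becomes xs = -264 + 6(Pb + 50) = 36 + 6Pb. Setting this equal to demand: 1956 - 9Pb = 36 + 6Pb, so Pb = 128.
Sellers receive Ps = 128 + 50 = 178; x' = 1956 − 9·128 = 804.

Buyers pay £128; sellers receive £178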